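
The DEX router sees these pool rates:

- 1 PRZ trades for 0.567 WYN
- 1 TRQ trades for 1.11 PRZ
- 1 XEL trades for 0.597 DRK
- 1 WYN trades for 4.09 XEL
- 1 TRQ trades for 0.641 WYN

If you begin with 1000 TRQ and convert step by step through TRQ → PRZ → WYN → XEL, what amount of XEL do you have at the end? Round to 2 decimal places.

1000 TRQ × 1.11 = 1110 PRZ
1110 PRZ × 0.567 = 629.37 WYN
629.37 WYN × 4.09 = 2574.1233 XEL

2574.12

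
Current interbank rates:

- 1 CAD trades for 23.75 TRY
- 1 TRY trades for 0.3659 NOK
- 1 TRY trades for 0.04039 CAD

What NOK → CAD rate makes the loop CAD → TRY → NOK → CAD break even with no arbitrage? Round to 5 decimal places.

0.11507

Known legs of the cycle: 23.75 × 0.3659 = 8.690125
For no arbitrage the full-cycle product must be 1, so the missing rate is 1 / 8.690125 ≈ 0.1150731.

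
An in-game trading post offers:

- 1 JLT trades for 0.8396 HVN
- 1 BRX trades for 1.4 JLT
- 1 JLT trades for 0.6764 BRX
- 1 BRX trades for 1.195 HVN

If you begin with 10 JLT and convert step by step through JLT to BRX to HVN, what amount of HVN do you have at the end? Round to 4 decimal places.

10 JLT × 0.6764 = 6.764 BRX
6.764 BRX × 1.195 = 8.08298 HVN

8.0830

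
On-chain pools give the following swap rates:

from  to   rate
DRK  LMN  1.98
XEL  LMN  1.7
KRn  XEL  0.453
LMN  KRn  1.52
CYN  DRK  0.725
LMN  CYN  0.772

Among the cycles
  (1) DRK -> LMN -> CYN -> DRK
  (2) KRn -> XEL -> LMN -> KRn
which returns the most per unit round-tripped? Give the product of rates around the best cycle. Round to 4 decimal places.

(1) 1.98 × 0.772 × 0.725 = 1.10821
(2) 0.453 × 1.7 × 1.52 = 1.17055
Highest is cycle (2) at 1.1706 (>1, arbitrage).

1.1706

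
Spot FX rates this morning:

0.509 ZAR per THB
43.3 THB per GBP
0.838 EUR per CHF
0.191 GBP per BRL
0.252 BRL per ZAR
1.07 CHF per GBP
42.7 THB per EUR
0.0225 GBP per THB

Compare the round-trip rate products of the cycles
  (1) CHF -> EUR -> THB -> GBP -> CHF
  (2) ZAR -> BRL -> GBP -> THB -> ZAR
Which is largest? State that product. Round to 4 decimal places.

(1) 0.838 × 42.7 × 0.0225 × 1.07 = 0.86147
(2) 0.252 × 0.191 × 43.3 × 0.509 = 1.06081
Highest is cycle (2) at 1.0608 (>1, arbitrage).

1.0608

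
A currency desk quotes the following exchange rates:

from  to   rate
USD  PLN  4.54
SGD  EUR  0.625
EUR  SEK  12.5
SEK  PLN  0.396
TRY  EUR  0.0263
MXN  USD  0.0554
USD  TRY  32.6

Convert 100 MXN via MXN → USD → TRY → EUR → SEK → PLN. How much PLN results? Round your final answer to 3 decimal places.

23.512

100 MXN × 0.0554 = 5.54 USD
5.54 USD × 32.6 = 180.604 TRY
180.604 TRY × 0.0263 = 4.7498852 EUR
4.7498852 EUR × 12.5 = 59.373565 SEK
59.373565 SEK × 0.396 = 23.51193174 PLN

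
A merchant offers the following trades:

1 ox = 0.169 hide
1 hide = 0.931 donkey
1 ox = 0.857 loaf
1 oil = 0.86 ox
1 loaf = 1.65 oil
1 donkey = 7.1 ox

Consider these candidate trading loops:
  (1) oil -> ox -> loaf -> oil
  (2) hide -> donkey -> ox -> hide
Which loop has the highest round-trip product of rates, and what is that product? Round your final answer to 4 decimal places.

(1) 0.86 × 0.857 × 1.65 = 1.21608
(2) 0.931 × 7.1 × 0.169 = 1.11711
Highest is cycle (1) at 1.2161 (>1, arbitrage).

1.2161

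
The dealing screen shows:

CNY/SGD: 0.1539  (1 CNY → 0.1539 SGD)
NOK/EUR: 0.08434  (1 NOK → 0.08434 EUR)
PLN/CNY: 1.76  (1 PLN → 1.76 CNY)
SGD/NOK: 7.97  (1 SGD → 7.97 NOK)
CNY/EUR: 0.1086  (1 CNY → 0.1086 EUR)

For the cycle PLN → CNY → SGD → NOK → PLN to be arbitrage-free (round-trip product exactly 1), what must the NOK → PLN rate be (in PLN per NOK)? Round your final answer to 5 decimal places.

0.46322

Known legs of the cycle: 1.76 × 0.1539 × 7.97 = 2.15878608
For no arbitrage the full-cycle product must be 1, so the missing rate is 1 / 2.15878608 ≈ 0.4632233.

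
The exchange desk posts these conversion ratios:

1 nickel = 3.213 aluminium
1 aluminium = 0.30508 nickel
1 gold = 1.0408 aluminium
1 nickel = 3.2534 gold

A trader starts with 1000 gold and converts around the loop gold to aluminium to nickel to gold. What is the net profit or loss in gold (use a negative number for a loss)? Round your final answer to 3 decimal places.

1000 gold × 1.0408 = 1040.8 aluminium
1040.8 aluminium × 0.30508 = 317.527264 nickel
317.527264 nickel × 3.2534 = 1033.0432006976 gold
Net change: 1033.0432006976 − 1000 = 33.0432006976 gold

33.043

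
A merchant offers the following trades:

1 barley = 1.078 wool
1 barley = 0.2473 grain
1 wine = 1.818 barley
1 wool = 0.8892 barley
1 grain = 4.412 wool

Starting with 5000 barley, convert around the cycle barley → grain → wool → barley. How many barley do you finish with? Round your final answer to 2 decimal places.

5000 barley × 0.2473 = 1236.5 grain
1236.5 grain × 4.412 = 5455.438 wool
5455.438 wool × 0.8892 = 4850.9754696 barley

4850.98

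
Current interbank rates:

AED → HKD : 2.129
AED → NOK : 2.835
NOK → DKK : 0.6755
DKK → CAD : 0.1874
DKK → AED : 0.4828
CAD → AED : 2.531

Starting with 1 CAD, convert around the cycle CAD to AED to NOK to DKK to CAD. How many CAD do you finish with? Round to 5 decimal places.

0.90832

1 CAD × 2.531 = 2.531 AED
2.531 AED × 2.835 = 7.175385 NOK
7.175385 NOK × 0.6755 = 4.8469725675 DKK
4.8469725675 DKK × 0.1874 = 0.9083226591495 CAD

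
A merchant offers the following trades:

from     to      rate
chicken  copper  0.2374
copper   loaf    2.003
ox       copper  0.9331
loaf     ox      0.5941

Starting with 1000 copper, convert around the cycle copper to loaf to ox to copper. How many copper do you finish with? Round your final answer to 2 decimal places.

1110.37

1000 copper × 2.003 = 2003 loaf
2003 loaf × 0.5941 = 1189.9823 ox
1189.9823 ox × 0.9331 = 1110.37248413 copper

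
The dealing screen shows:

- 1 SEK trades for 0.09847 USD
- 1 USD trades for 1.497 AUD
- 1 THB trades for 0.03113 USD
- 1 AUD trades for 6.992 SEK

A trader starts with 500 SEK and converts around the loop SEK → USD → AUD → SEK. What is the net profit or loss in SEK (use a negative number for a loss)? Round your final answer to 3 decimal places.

15.344

500 SEK × 0.09847 = 49.235 USD
49.235 USD × 1.497 = 73.704795 AUD
73.704795 AUD × 6.992 = 515.34392664 SEK
Net change: 515.34392664 − 500 = 15.34392664 SEK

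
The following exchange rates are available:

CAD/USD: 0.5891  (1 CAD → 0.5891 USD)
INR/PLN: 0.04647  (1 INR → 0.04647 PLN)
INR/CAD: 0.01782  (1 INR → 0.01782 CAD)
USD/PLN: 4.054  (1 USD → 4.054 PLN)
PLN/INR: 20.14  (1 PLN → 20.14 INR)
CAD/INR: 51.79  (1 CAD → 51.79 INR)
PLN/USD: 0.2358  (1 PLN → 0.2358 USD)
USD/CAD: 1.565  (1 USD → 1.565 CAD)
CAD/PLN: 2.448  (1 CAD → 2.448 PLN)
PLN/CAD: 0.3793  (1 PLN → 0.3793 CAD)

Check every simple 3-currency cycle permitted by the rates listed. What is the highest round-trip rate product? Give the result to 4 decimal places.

0.9129

CAD→INR→PLN→CAD: 51.79 × 0.04647 × 0.3793 = 0.91285
USD→PLN→CAD→USD: 4.054 × 0.3793 × 0.5891 = 0.90585
USD→CAD→PLN→USD: 1.565 × 2.448 × 0.2358 = 0.90338
CAD→PLN→INR→CAD: 2.448 × 20.14 × 0.01782 = 0.87857
Maximum is CAD→INR→PLN→CAD at 0.9129; no arbitrage — every cycle loses value.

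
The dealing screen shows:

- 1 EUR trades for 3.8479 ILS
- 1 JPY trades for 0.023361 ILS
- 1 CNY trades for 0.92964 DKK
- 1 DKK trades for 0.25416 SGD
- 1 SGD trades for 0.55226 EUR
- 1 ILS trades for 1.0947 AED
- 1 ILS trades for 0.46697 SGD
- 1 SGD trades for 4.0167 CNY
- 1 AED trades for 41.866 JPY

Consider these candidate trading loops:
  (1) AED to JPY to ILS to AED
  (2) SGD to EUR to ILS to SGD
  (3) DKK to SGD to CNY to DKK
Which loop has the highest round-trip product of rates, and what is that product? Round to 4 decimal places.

(1) 41.866 × 0.023361 × 1.0947 = 1.07065
(2) 0.55226 × 3.8479 × 0.46697 = 0.99233
(3) 0.25416 × 4.0167 × 0.92964 = 0.94906
Highest is cycle (1) at 1.0707 (>1, arbitrage).

1.0707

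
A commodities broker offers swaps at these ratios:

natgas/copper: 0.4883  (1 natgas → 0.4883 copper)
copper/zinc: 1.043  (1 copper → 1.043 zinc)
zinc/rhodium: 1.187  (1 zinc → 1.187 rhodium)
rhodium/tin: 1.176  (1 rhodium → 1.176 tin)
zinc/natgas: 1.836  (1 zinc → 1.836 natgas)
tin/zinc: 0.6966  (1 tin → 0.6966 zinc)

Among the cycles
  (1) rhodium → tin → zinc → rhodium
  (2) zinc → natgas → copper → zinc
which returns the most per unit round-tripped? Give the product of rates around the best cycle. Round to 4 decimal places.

(1) 1.176 × 0.6966 × 1.187 = 0.97239
(2) 1.836 × 0.4883 × 1.043 = 0.93507
Highest is cycle (1) at 0.9724 (≤1, no arbitrage).

0.9724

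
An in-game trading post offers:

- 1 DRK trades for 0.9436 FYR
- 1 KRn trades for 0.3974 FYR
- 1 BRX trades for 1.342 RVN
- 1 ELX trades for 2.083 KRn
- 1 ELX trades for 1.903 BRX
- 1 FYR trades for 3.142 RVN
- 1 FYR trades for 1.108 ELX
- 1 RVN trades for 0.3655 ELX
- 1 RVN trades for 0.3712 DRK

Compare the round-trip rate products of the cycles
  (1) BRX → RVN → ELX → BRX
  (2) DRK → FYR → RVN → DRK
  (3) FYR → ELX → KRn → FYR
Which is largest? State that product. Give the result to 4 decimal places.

(1) 1.342 × 0.3655 × 1.903 = 0.93342
(2) 0.9436 × 3.142 × 0.3712 = 1.10053
(3) 1.108 × 2.083 × 0.3974 = 0.91718
Highest is cycle (2) at 1.1005 (>1, arbitrage).

1.1005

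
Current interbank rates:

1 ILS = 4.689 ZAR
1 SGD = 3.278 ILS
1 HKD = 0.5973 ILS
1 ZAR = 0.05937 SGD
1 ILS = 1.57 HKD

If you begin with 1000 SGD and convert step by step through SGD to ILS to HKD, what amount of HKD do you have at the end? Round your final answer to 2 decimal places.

1000 SGD × 3.278 = 3278 ILS
3278 ILS × 1.57 = 5146.46 HKD

5146.46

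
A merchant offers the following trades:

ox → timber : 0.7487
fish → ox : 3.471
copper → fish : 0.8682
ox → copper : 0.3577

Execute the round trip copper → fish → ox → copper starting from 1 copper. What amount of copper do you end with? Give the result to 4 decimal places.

1.0779

1 copper × 0.8682 = 0.8682 fish
0.8682 fish × 3.471 = 3.0135222 ox
3.0135222 ox × 0.3577 = 1.07793689094 copper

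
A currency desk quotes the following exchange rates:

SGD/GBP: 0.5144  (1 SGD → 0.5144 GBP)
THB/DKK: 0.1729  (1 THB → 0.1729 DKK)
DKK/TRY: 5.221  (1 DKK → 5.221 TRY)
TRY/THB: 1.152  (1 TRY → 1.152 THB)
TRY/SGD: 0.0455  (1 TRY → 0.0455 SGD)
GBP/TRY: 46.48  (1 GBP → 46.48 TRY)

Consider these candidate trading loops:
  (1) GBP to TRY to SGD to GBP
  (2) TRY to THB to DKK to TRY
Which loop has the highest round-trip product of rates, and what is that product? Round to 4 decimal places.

1.0879

(1) 46.48 × 0.0455 × 0.5144 = 1.08787
(2) 1.152 × 0.1729 × 5.221 = 1.03992
Highest is cycle (1) at 1.0879 (>1, arbitrage).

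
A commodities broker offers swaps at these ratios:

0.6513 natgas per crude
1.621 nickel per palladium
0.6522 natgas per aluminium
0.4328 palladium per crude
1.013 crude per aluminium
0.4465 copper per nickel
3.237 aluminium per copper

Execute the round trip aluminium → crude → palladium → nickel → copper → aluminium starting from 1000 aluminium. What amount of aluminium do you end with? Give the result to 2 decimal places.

1027.17

1000 aluminium × 1.013 = 1013 crude
1013 crude × 0.4328 = 438.4264 palladium
438.4264 palladium × 1.621 = 710.6891944 nickel
710.6891944 nickel × 0.4465 = 317.3227252996 copper
317.3227252996 copper × 3.237 = 1027.1736617948052 aluminium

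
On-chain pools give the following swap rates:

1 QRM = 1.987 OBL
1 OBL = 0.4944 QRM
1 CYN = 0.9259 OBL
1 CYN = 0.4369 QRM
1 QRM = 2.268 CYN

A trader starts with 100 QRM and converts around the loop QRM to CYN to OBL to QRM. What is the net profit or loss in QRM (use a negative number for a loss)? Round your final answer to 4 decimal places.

3.8211

100 QRM × 2.268 = 226.8 CYN
226.8 CYN × 0.9259 = 209.99412 OBL
209.99412 OBL × 0.4944 = 103.821092928 QRM
Net change: 103.821092928 − 100 = 3.821092928 QRM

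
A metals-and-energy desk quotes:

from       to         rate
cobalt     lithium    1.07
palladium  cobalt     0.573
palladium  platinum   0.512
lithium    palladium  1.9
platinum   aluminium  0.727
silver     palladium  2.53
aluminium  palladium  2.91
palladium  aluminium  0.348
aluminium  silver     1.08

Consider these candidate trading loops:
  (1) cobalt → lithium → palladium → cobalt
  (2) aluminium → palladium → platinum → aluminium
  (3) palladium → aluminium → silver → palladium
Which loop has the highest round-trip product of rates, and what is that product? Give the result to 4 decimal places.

1.1649

(1) 1.07 × 1.9 × 0.573 = 1.16491
(2) 2.91 × 0.512 × 0.727 = 1.08317
(3) 0.348 × 1.08 × 2.53 = 0.95088
Highest is cycle (1) at 1.1649 (>1, arbitrage).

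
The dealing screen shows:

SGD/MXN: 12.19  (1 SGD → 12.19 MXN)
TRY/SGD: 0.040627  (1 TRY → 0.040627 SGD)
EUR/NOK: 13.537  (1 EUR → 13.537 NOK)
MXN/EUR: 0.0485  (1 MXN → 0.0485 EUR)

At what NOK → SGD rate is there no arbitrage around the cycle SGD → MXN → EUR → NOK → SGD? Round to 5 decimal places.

Known legs of the cycle: 12.19 × 0.0485 × 13.537 = 8.003277455
For no arbitrage the full-cycle product must be 1, so the missing rate is 1 / 8.003277455 ≈ 0.1249488.

0.12495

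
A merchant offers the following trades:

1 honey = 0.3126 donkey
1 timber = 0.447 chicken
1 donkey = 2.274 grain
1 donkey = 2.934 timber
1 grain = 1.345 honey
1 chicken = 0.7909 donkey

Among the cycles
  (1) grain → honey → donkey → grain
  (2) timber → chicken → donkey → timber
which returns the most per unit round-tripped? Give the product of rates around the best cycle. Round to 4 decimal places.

(1) 1.345 × 0.3126 × 2.274 = 0.95610
(2) 0.447 × 0.7909 × 2.934 = 1.03726
Highest is cycle (2) at 1.0373 (>1, arbitrage).

1.0373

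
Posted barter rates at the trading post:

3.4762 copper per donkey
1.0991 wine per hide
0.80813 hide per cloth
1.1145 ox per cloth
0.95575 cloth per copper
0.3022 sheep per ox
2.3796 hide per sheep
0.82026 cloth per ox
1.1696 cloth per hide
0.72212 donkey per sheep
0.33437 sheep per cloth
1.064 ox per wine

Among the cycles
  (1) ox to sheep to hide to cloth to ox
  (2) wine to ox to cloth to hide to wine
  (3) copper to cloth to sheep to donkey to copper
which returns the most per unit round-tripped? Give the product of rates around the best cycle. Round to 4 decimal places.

(1) 0.3022 × 2.3796 × 1.1696 × 1.1145 = 0.93738
(2) 1.064 × 0.82026 × 0.80813 × 1.0991 = 0.77520
(3) 0.95575 × 0.33437 × 0.72212 × 3.4762 = 0.80221
Highest is cycle (1) at 0.9374 (≤1, no arbitrage).

0.9374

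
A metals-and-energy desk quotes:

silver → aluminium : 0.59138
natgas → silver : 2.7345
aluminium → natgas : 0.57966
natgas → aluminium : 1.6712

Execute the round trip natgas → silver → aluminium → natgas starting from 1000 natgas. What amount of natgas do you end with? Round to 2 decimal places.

1000 natgas × 2.7345 = 2734.5 silver
2734.5 silver × 0.59138 = 1617.12861 aluminium
1617.12861 aluminium × 0.57966 = 937.3847700726 natgas

937.38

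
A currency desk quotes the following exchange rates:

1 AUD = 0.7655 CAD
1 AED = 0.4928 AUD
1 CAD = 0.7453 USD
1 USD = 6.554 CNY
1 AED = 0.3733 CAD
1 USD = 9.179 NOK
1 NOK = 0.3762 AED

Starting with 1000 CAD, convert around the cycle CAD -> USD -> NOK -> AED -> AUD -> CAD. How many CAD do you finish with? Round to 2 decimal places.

970.87

1000 CAD × 0.7453 = 745.3 USD
745.3 USD × 9.179 = 6841.1087 NOK
6841.1087 NOK × 0.3762 = 2573.62509294 AED
2573.62509294 AED × 0.4928 = 1268.282445800832 AUD
1268.282445800832 AUD × 0.7655 = 970.870212260536896 CAD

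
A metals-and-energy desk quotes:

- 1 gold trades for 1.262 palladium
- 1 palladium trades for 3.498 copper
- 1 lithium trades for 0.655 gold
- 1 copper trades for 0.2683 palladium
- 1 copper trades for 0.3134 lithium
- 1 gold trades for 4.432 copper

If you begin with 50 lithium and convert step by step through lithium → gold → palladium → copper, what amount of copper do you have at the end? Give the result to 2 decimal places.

50 lithium × 0.655 = 32.75 gold
32.75 gold × 1.262 = 41.3305 palladium
41.3305 palladium × 3.498 = 144.574089 copper

144.57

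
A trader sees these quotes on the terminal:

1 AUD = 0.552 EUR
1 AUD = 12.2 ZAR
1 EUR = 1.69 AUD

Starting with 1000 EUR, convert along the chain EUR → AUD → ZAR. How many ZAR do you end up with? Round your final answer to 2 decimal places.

1000 EUR × 1.69 = 1690 AUD
1690 AUD × 12.2 = 20618 ZAR

20618.00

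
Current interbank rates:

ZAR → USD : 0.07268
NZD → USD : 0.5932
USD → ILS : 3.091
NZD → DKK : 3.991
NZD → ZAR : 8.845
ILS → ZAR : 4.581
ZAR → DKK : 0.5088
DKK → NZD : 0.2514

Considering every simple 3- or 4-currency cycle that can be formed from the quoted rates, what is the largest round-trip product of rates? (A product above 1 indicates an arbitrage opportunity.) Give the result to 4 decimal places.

1.1314

NZD→ZAR→DKK→NZD: 8.845 × 0.5088 × 0.2514 = 1.13138
ZAR→USD→ILS→ZAR: 0.07268 × 3.091 × 4.581 = 1.02914
Maximum is NZD→ZAR→DKK→NZD at 1.1314; arbitrage exists.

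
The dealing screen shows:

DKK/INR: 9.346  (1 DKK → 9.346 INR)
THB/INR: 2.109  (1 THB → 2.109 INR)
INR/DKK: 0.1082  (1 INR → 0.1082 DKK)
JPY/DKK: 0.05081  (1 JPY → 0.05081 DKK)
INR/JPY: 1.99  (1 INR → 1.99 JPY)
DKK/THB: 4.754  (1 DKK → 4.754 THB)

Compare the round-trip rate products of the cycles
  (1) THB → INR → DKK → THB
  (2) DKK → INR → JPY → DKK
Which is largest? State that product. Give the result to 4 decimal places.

1.0848

(1) 2.109 × 0.1082 × 4.754 = 1.08483
(2) 9.346 × 1.99 × 0.05081 = 0.94499
Highest is cycle (1) at 1.0848 (>1, arbitrage).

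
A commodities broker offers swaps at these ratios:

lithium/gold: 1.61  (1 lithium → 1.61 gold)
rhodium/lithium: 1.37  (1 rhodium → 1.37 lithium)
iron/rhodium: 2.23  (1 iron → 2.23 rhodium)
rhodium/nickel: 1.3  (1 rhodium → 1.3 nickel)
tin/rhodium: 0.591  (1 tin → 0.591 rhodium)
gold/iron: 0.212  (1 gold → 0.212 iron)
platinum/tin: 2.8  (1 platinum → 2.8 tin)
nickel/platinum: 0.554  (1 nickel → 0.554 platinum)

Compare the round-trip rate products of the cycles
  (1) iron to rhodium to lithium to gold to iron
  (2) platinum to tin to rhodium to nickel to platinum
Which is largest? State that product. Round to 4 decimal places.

1.1918

(1) 2.23 × 1.37 × 1.61 × 0.212 = 1.04277
(2) 2.8 × 0.591 × 1.3 × 0.554 = 1.19179
Highest is cycle (2) at 1.1918 (>1, arbitrage).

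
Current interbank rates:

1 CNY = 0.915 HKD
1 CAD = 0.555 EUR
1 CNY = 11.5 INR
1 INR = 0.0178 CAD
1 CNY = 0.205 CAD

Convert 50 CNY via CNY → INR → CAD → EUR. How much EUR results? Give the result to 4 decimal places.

50 CNY × 11.5 = 575 INR
575 INR × 0.0178 = 10.235 CAD
10.235 CAD × 0.555 = 5.680425 EUR

5.6804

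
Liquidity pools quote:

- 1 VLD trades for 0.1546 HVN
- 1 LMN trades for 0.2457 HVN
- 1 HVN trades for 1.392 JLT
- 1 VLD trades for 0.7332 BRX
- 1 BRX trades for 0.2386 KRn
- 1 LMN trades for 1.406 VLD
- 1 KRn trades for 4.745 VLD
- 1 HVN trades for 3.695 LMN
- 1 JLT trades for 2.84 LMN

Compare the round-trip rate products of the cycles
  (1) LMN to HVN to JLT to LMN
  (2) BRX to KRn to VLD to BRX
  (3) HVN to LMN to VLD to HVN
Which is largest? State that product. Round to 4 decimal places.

(1) 0.2457 × 1.392 × 2.84 = 0.97132
(2) 0.2386 × 4.745 × 0.7332 = 0.83010
(3) 3.695 × 1.406 × 0.1546 = 0.80317
Highest is cycle (1) at 0.9713 (≤1, no arbitrage).

0.9713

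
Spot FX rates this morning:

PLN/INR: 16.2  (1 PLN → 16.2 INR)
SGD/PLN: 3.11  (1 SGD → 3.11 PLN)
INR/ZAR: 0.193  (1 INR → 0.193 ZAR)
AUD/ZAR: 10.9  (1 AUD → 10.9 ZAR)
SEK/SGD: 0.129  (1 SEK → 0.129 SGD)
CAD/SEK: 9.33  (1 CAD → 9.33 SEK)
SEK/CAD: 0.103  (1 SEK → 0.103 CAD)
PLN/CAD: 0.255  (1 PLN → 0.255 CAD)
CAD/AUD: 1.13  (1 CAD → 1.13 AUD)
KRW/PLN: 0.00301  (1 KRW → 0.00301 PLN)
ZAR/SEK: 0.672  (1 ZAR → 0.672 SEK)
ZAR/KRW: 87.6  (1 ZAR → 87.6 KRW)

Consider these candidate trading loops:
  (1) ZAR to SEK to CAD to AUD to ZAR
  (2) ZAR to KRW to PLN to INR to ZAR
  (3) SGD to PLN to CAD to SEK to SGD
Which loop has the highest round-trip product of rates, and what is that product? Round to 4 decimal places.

0.9545

(1) 0.672 × 0.103 × 1.13 × 10.9 = 0.85253
(2) 87.6 × 0.00301 × 16.2 × 0.193 = 0.82441
(3) 3.11 × 0.255 × 9.33 × 0.129 = 0.95449
Highest is cycle (3) at 0.9545 (≤1, no arbitrage).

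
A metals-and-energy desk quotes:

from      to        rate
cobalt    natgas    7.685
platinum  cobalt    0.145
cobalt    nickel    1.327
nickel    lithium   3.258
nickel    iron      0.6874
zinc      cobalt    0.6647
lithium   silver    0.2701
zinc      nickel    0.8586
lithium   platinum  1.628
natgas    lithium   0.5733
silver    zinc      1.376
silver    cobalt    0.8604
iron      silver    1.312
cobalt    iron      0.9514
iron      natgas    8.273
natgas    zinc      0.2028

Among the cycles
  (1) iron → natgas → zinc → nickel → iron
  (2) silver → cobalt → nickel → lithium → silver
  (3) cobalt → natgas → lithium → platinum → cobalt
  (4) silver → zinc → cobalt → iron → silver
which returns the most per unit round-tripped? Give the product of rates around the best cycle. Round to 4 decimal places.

(1) 8.273 × 0.2028 × 0.8586 × 0.6874 = 0.99022
(2) 0.8604 × 1.327 × 3.258 × 0.2701 = 1.00472
(3) 7.685 × 0.5733 × 1.628 × 0.145 = 1.04004
(4) 1.376 × 0.6647 × 0.9514 × 1.312 = 1.14167
Highest is cycle (4) at 1.1417 (>1, arbitrage).

1.1417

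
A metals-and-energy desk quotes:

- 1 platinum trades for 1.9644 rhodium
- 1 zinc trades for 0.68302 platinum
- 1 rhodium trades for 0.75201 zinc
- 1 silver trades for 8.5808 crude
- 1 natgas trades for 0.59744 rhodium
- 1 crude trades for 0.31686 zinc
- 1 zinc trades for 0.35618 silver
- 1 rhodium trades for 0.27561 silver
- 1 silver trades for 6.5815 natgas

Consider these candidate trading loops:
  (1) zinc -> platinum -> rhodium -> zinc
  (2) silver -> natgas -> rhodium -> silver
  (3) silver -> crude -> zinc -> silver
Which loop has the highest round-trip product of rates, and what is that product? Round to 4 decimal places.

(1) 0.68302 × 1.9644 × 0.75201 = 1.00899
(2) 6.5815 × 0.59744 × 0.27561 = 1.08371
(3) 8.5808 × 0.31686 × 0.35618 = 0.96842
Highest is cycle (2) at 1.0837 (>1, arbitrage).

1.0837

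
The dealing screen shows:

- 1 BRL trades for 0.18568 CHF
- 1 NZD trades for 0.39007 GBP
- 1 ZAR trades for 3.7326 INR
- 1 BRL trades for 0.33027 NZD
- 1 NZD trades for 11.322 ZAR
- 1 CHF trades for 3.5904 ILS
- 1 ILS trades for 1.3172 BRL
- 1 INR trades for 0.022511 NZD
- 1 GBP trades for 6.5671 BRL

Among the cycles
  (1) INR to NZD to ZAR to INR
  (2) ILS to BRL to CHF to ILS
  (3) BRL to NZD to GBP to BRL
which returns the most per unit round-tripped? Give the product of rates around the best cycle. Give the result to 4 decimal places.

(1) 0.022511 × 11.322 × 3.7326 = 0.95133
(2) 1.3172 × 0.18568 × 3.5904 = 0.87813
(3) 0.33027 × 0.39007 × 6.5671 = 0.84603
Highest is cycle (1) at 0.9513 (≤1, no arbitrage).

0.9513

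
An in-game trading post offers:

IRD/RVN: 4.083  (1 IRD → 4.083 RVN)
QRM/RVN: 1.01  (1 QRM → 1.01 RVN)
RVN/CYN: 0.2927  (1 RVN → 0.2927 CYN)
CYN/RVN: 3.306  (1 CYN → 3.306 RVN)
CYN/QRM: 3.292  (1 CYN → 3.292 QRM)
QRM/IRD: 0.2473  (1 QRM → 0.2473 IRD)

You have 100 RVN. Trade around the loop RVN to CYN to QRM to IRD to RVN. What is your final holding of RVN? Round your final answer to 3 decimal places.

97.294

100 RVN × 0.2927 = 29.27 CYN
29.27 CYN × 3.292 = 96.35684 QRM
96.35684 QRM × 0.2473 = 23.829046532 IRD
23.829046532 IRD × 4.083 = 97.293996990156 RVN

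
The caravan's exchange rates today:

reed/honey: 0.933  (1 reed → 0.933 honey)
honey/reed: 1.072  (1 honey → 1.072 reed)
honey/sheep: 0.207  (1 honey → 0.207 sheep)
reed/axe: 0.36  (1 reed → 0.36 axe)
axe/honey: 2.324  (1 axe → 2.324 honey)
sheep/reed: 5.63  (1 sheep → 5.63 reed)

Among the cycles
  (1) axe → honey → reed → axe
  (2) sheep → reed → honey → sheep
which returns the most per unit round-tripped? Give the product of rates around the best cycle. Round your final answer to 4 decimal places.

1.0873

(1) 2.324 × 1.072 × 0.36 = 0.89688
(2) 5.63 × 0.933 × 0.207 = 1.08733
Highest is cycle (2) at 1.0873 (>1, arbitrage).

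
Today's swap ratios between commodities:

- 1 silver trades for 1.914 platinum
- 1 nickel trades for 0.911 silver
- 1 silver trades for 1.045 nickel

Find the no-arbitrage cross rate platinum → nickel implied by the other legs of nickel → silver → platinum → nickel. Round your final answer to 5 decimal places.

0.57351

Known legs of the cycle: 0.911 × 1.914 = 1.743654
For no arbitrage the full-cycle product must be 1, so the missing rate is 1 / 1.743654 ≈ 0.5735083.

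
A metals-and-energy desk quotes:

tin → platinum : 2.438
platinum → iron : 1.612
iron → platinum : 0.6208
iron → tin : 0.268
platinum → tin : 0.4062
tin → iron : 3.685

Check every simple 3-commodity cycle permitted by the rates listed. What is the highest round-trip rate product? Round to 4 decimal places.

platinum→iron→tin→platinum: 1.612 × 0.268 × 2.438 = 1.05326
platinum→tin→iron→platinum: 0.4062 × 3.685 × 0.6208 = 0.92924
Maximum is platinum→iron→tin→platinum at 1.0533; arbitrage exists.

1.0533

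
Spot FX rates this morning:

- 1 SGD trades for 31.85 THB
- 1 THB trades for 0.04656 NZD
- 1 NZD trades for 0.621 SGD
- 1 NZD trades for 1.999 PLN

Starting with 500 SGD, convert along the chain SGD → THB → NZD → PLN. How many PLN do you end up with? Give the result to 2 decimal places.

500 SGD × 31.85 = 15925 THB
15925 THB × 0.04656 = 741.468 NZD
741.468 NZD × 1.999 = 1482.194532 PLN

1482.19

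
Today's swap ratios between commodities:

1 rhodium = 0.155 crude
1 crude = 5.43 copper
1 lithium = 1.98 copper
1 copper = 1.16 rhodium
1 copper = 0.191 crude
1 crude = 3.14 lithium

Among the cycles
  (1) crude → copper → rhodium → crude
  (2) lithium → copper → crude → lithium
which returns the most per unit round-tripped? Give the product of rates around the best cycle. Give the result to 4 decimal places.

(1) 5.43 × 1.16 × 0.155 = 0.97631
(2) 1.98 × 0.191 × 3.14 = 1.18749
Highest is cycle (2) at 1.1875 (>1, arbitrage).

1.1875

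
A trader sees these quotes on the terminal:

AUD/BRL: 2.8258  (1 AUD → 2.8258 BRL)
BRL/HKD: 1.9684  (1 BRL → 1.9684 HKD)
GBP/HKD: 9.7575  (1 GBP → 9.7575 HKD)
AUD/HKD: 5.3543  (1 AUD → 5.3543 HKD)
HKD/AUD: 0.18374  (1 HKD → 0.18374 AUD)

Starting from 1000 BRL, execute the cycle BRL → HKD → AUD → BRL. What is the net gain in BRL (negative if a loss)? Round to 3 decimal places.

1000 BRL × 1.9684 = 1968.4 HKD
1968.4 HKD × 0.18374 = 361.673816 AUD
361.673816 AUD × 2.8258 = 1022.0178692528 BRL
Net change: 1022.0178692528 − 1000 = 22.0178692528 BRL

22.018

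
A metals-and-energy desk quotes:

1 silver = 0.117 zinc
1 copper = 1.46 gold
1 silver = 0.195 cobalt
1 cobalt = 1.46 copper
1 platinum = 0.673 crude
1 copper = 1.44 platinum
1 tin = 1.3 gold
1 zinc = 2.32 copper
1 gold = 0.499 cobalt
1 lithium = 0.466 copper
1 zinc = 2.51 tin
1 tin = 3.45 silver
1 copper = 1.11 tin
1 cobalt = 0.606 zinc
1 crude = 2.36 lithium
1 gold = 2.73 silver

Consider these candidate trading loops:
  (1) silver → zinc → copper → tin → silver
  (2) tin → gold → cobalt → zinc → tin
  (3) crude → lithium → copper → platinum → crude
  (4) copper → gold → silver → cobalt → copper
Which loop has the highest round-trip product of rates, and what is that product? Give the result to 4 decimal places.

1.1348

(1) 0.117 × 2.32 × 1.11 × 3.45 = 1.03948
(2) 1.3 × 0.499 × 0.606 × 2.51 = 0.98671
(3) 2.36 × 0.466 × 1.44 × 0.673 = 1.06580
(4) 1.46 × 2.73 × 0.195 × 1.46 = 1.13476
Highest is cycle (4) at 1.1348 (>1, arbitrage).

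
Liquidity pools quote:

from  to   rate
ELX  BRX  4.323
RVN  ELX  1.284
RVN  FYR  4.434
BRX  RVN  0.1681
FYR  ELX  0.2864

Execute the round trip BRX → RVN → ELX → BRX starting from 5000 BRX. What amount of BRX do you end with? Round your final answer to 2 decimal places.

4665.39

5000 BRX × 0.1681 = 840.5 RVN
840.5 RVN × 1.284 = 1079.202 ELX
1079.202 ELX × 4.323 = 4665.390246 BRX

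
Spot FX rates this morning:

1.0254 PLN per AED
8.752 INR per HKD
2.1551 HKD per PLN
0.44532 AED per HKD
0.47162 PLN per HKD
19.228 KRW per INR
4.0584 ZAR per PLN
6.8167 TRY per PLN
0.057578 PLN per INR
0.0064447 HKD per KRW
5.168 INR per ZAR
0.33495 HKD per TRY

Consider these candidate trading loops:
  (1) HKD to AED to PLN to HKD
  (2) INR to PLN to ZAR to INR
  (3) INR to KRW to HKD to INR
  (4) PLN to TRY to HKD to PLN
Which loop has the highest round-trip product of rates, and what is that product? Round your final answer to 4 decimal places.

1.2076

(1) 0.44532 × 1.0254 × 2.1551 = 0.98409
(2) 0.057578 × 4.0584 × 5.168 = 1.20763
(3) 19.228 × 0.0064447 × 8.752 = 1.08454
(4) 6.8167 × 0.33495 × 0.47162 = 1.07683
Highest is cycle (2) at 1.2076 (>1, arbitrage).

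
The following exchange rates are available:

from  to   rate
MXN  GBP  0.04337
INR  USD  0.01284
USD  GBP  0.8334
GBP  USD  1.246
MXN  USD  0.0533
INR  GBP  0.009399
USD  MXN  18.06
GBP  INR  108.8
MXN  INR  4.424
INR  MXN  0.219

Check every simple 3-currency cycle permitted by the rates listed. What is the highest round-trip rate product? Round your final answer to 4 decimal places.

1.1643

INR→USD→GBP→INR: 0.01284 × 0.8334 × 108.8 = 1.16425
INR→MXN→GBP→INR: 0.219 × 0.04337 × 108.8 = 1.03339
INR→USD→MXN→INR: 0.01284 × 18.06 × 4.424 = 1.02588
MXN→GBP→USD→MXN: 0.04337 × 1.246 × 18.06 = 0.97594
Maximum is INR→USD→GBP→INR at 1.1643; arbitrage exists.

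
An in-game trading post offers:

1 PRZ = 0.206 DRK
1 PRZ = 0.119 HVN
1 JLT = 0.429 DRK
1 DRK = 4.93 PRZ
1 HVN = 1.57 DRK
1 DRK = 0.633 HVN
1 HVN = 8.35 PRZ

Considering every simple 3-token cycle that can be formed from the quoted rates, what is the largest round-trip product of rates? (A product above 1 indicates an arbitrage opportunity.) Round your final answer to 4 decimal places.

1.0888

PRZ→DRK→HVN→PRZ: 0.206 × 0.633 × 8.35 = 1.08882
PRZ→HVN→DRK→PRZ: 0.119 × 1.57 × 4.93 = 0.92107
Maximum is PRZ→DRK→HVN→PRZ at 1.0888; arbitrage exists.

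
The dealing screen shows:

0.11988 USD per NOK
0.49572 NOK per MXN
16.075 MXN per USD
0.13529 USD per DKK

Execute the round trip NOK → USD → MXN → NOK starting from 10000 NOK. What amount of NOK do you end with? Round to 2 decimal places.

10000 NOK × 0.11988 = 1198.8 USD
1198.8 USD × 16.075 = 19270.71 MXN
19270.71 MXN × 0.49572 = 9552.8763612 NOK

9552.88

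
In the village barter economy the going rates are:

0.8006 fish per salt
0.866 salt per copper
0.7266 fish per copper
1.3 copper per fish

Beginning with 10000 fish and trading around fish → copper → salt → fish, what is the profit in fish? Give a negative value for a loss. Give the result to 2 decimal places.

10000 fish × 1.3 = 13000 copper
13000 copper × 0.866 = 11258 salt
11258 salt × 0.8006 = 9013.1548 fish
Net change: 9013.1548 − 10000 = -986.8452 fish

-986.85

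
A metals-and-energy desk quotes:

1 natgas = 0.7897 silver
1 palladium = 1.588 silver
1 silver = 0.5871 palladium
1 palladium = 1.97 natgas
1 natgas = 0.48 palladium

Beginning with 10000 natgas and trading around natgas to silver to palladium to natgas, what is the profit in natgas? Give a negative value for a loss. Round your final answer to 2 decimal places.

10000 natgas × 0.7897 = 7897 silver
7897 silver × 0.5871 = 4636.3287 palladium
4636.3287 palladium × 1.97 = 9133.567539 natgas
Net change: 9133.567539 − 10000 = -866.432461 natgas

-866.43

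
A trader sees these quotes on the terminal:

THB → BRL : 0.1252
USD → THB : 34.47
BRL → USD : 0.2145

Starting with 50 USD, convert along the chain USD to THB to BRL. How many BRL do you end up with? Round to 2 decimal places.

50 USD × 34.47 = 1723.5 THB
1723.5 THB × 0.1252 = 215.7822 BRL

215.78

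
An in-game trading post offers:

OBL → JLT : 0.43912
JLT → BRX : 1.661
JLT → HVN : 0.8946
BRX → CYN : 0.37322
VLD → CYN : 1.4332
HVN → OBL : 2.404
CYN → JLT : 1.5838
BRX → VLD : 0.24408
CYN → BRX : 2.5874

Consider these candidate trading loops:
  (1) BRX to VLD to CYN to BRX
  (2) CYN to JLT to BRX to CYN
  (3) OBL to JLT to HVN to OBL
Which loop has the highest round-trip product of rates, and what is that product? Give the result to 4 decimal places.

(1) 0.24408 × 1.4332 × 2.5874 = 0.90511
(2) 1.5838 × 1.661 × 0.37322 = 0.98183
(3) 0.43912 × 0.8946 × 2.404 = 0.94438
Highest is cycle (2) at 0.9818 (≤1, no arbitrage).

0.9818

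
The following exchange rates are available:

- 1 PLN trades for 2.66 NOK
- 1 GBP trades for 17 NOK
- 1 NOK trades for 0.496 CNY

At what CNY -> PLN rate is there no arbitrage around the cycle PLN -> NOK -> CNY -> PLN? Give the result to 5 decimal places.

Known legs of the cycle: 2.66 × 0.496 = 1.31936
For no arbitrage the full-cycle product must be 1, so the missing rate is 1 / 1.31936 ≈ 0.7579432.

0.75794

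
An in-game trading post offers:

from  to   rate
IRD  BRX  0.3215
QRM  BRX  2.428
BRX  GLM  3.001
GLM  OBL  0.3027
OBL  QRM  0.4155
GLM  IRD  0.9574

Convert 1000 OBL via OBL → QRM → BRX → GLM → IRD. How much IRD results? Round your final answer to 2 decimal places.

2898.54

1000 OBL × 0.4155 = 415.5 QRM
415.5 QRM × 2.428 = 1008.834 BRX
1008.834 BRX × 3.001 = 3027.510834 GLM
3027.510834 GLM × 0.9574 = 2898.5388724716 IRD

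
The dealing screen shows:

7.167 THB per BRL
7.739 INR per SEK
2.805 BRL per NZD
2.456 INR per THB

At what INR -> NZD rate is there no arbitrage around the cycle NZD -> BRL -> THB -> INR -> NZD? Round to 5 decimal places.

Known legs of the cycle: 2.805 × 7.167 × 2.456 = 49.37403636
For no arbitrage the full-cycle product must be 1, so the missing rate is 1 / 49.37403636 ≈ 0.0202536.

0.02025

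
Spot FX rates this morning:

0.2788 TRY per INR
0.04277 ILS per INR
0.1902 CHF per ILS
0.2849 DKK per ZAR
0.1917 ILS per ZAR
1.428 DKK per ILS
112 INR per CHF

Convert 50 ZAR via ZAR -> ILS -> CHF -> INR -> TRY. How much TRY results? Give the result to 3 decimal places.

50 ZAR × 0.1917 = 9.585 ILS
9.585 ILS × 0.1902 = 1.823067 CHF
1.823067 CHF × 112 = 204.183504 INR
204.183504 INR × 0.2788 = 56.9263609152 TRY

56.926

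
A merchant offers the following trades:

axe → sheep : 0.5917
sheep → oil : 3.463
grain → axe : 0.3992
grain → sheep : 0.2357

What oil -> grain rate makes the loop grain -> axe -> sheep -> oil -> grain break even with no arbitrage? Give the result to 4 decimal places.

1.2225

Known legs of the cycle: 0.3992 × 0.5917 × 3.463 = 0.81798359432
For no arbitrage the full-cycle product must be 1, so the missing rate is 1 / 0.81798359432 ≈ 1.222518.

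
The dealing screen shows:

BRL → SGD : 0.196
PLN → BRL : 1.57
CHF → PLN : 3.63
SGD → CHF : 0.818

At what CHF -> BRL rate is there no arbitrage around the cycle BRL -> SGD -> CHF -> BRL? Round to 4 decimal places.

6.2372

Known legs of the cycle: 0.196 × 0.818 = 0.160328
For no arbitrage the full-cycle product must be 1, so the missing rate is 1 / 0.160328 ≈ 6.237214.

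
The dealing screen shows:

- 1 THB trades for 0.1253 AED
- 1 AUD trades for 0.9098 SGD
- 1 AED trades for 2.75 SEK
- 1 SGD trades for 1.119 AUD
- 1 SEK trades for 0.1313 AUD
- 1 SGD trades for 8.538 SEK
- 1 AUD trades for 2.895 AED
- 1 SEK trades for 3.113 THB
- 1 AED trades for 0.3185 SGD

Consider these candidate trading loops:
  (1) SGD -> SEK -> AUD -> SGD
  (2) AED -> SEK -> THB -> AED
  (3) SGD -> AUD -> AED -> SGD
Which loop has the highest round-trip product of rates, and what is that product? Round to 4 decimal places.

1.0727

(1) 8.538 × 0.1313 × 0.9098 = 1.01992
(2) 2.75 × 3.113 × 0.1253 = 1.07266
(3) 1.119 × 2.895 × 0.3185 = 1.03178
Highest is cycle (2) at 1.0727 (>1, arbitrage).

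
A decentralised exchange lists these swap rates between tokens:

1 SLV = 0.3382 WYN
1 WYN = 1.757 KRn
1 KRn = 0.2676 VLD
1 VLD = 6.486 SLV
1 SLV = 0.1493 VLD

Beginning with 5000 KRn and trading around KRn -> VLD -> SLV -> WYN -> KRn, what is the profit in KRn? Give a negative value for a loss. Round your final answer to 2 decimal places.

156.78

5000 KRn × 0.2676 = 1338 VLD
1338 VLD × 6.486 = 8678.268 SLV
8678.268 SLV × 0.3382 = 2934.9902376 WYN
2934.9902376 WYN × 1.757 = 5156.7778474632 KRn
Net change: 5156.7778474632 − 5000 = 156.7778474632 KRn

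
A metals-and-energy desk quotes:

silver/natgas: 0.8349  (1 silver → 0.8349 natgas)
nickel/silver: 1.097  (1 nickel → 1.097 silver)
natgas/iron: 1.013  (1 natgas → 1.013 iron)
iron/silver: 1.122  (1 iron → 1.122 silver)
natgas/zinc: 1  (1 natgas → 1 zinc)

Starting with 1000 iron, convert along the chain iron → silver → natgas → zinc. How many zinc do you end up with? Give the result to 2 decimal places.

1000 iron × 1.122 = 1122 silver
1122 silver × 0.8349 = 936.7578 natgas
936.7578 natgas × 1 = 936.7578 zinc

936.76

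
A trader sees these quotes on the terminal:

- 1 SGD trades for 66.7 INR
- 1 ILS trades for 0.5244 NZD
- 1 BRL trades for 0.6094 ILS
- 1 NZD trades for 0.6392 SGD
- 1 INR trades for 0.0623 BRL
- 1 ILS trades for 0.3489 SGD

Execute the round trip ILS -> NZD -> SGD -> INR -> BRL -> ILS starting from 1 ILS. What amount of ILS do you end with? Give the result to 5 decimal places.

1 ILS × 0.5244 = 0.5244 NZD
0.5244 NZD × 0.6392 = 0.33519648 SGD
0.33519648 SGD × 66.7 = 22.357605216 INR
22.357605216 INR × 0.0623 = 1.3928788049568 BRL
1.3928788049568 BRL × 0.6094 = 0.84882034374067392 ILS

0.84882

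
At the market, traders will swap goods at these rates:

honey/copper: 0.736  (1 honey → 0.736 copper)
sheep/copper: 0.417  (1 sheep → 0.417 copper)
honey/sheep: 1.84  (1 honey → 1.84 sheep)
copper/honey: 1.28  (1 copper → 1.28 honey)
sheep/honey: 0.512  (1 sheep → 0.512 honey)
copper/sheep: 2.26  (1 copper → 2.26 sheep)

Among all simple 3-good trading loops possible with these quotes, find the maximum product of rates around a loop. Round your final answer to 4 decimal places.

honey→sheep→copper→honey: 1.84 × 0.417 × 1.28 = 0.98212
honey→copper→sheep→honey: 0.736 × 2.26 × 0.512 = 0.85164
Maximum is honey→sheep→copper→honey at 0.9821; no arbitrage — every cycle loses value.

0.9821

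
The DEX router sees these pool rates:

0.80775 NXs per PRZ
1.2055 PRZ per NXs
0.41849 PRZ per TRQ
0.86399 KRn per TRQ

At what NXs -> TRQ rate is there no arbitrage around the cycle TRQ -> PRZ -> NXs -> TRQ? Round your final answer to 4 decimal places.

2.9583

Known legs of the cycle: 0.41849 × 0.80775 = 0.3380352975
For no arbitrage the full-cycle product must be 1, so the missing rate is 1 / 0.3380352975 ≈ 2.958271.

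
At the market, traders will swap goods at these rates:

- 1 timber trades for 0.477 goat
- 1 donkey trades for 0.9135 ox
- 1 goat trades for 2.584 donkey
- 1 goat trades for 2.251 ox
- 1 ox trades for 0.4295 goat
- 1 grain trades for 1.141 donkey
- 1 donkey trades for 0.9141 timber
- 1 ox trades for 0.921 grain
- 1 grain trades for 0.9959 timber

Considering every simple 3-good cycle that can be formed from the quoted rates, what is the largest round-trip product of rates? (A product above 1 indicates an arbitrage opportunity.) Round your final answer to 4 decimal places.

1.1267

timber→goat→donkey→timber: 0.477 × 2.584 × 0.9141 = 1.12669
ox→goat→donkey→ox: 0.4295 × 2.584 × 0.9135 = 1.01383
ox→grain→donkey→ox: 0.921 × 1.141 × 0.9135 = 0.95996
Maximum is timber→goat→donkey→timber at 1.1267; arbitrage exists.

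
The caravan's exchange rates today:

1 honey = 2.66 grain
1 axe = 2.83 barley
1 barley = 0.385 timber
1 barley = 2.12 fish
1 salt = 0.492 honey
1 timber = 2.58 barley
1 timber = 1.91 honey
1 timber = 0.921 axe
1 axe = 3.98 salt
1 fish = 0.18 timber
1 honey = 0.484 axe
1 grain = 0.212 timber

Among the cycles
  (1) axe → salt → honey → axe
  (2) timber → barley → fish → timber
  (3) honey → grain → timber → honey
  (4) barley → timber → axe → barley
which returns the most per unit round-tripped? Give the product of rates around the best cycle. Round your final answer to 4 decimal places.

1.0771

(1) 3.98 × 0.492 × 0.484 = 0.94775
(2) 2.58 × 2.12 × 0.18 = 0.98453
(3) 2.66 × 0.212 × 1.91 = 1.07709
(4) 0.385 × 0.921 × 2.83 = 1.00348
Highest is cycle (3) at 1.0771 (>1, arbitrage).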